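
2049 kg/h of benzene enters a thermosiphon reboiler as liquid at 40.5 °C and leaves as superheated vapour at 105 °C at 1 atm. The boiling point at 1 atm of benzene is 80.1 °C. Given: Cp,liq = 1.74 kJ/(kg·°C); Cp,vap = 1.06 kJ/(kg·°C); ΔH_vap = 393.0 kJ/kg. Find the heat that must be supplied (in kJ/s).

liquid 40.5→80.1 °C: 68.904 kJ/kg
vaporisation at 80.1 °C: 393 kJ/kg
vapour 80.1→105 °C: 26.394 kJ/kg
Δh = 68.904 + 393 + 26.394 = 488.3 kJ/kg
Q = ṁ·Δh = 2049 kg/h × 488.3 kJ/kg = 1.0005e+06 kJ/h
|Q| = 277.92 kW

Q = 278 kJ/s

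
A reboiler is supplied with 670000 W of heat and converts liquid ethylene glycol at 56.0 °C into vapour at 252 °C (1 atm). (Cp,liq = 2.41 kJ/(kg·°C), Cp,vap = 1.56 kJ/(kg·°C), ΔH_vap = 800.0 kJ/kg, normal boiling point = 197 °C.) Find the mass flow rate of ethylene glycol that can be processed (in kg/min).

Δh = 2.41×(197−56.0) + 800.0 + 1.56×(252−197) = 1225.6 kJ/kg
Q = 670000 W = 670 kJ/s = 40200 kJ/min
ṁ = Q/Δh = 40200 / 1225.6 = 32.8 kg/min

ṁ = 32.8 kg/min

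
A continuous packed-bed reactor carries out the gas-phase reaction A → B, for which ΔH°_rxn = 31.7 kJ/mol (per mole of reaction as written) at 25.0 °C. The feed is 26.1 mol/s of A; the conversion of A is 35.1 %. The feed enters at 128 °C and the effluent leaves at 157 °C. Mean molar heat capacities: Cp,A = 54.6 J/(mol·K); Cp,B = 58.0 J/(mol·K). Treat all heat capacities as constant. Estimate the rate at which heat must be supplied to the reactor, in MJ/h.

Q_in = 1210 MJ/h

Extent of reaction ξ = 0.351 × 26.1 = 9.1611 mol/s
Reaction term: ξ·ΔH°_rxn = 9.1611 × 31.7 = 290.41 kJ/s
Sensible, feed 128→25 °C: -146.78 kJ/s
Outlet flows (mol/s): A 16.939, B 9.1611
Sensible, products 25→157 °C: 192.22 kJ/s
Q = ΔH = 335.85 kJ/s = 335.85 kW
Heat supplied = 1209 MJ/h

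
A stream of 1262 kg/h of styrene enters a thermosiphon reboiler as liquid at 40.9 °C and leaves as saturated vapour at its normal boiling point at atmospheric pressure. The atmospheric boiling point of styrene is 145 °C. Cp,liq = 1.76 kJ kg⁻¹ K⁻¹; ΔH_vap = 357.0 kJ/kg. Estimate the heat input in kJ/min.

liquid 40.9→145 °C: 183.22 kJ/kg
vaporisation at 145 °C: 357 kJ/kg
Δh = 183.22 + 357 = 540.22 kJ/kg
Q = ṁ·Δh = 1262 kg/h × 540.22 kJ/kg = 681750 kJ/h
|Q| = 189.38 kW = 11363 kJ/min

Q = 11400 kJ/min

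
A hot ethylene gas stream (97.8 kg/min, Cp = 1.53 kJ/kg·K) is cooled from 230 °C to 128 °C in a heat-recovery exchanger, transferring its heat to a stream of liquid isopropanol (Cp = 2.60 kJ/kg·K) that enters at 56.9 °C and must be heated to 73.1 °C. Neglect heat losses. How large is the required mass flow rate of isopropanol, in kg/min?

ṁ_c = 362 kg/min

Heat released by hot stream: Q = 97.8 × 1.53 × (230 − 128) = 15263 kJ/min
Energy balance on cold side (adiabatic exchanger): Q = ṁ_c·Cp_c·(T_c,out − T_c,in)
ṁ_c = 15263 / [2.60 × (73.1 − 56.9)] = 362.36 kg/min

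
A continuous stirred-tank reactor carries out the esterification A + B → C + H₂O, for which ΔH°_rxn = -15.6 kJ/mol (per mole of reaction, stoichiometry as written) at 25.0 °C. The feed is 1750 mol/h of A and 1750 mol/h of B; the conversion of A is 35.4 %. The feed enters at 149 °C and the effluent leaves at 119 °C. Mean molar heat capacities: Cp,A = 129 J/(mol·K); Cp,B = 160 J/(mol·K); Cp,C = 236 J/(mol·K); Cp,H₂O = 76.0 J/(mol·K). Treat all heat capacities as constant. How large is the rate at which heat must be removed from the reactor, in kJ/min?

Q_out = 392 kJ/min

Extent of reaction ξ = 0.354 × 1750 = 619.5 mol/h
Reaction term: ξ·ΔH°_rxn = 619.5 × -15.6 = -9664.2 kJ/h
Sensible, feed 149→25 °C: -62713 kJ/h
Outlet flows (mol/h): A 1130.5, B 1130.5, C 619.5, H₂O 619.5
Sensible, products 25→119 °C: 48880 kJ/h
Q = ΔH = -23497 kJ/h = -6.527 kW
Heat removed = 391.62 kJ/min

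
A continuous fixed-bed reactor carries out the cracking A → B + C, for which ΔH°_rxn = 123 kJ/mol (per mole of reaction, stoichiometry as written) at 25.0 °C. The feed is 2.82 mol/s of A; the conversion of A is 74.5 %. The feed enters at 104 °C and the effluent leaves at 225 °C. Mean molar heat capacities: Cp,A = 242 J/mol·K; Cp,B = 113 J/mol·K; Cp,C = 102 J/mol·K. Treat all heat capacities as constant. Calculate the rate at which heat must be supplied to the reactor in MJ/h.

Extent of reaction ξ = 0.745 × 2.82 = 2.1009 mol/s
Reaction term: ξ·ΔH°_rxn = 2.1009 × 123 = 258.41 kJ/s
Sensible, feed 104→25 °C: -53.913 kJ/s
Outlet flows (mol/s): A 0.7191, B 2.1009, C 2.1009
Sensible, products 25→225 °C: 125.14 kJ/s
Q = ΔH = 329.64 kJ/s = 329.64 kW
Heat supplied = 1186.7 MJ/h

Q_in = 1190 MJ/h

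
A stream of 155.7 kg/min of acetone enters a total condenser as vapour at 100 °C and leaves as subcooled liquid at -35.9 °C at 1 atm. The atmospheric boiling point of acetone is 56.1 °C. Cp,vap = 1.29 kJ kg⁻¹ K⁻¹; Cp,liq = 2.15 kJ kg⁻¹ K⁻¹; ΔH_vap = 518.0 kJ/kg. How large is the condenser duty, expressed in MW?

vapour 100→56.1 °C: -56.631 kJ/kg
condensation at 56.1 °C: -518 kJ/kg
liquid 56.1→-35.9 °C: -197.8 kJ/kg
Δh = -56.631 + -518 + -197.8 = -772.43 kJ/kg
Q = ṁ·Δh = 155.7 kg/min × -772.43 kJ/kg = -120270 kJ/min
|Q| = 2004.5 kW = 2.0045 MW

Q_c = 2.00 MW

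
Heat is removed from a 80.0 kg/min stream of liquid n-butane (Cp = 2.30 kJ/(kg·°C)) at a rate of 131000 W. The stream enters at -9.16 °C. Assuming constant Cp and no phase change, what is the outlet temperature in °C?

T_out = -51.9 °C

Q = 131000 W = 7860 kJ/min
ΔT = Q/(ṁ·Cp) = 7860/(80.0×2.30) = 42.717 K
T_out = -9.16 − 42.717 = -51.877 °C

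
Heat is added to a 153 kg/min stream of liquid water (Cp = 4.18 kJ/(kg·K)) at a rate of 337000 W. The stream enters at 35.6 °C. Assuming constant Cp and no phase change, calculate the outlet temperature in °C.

T_out = 67.2 °C

Q = 337000 W = 20220 kJ/min
ΔT = Q/(ṁ·Cp) = 20220/(153×4.18) = 31.616 K
T_out = 35.6 + 31.616 = 67.216 °C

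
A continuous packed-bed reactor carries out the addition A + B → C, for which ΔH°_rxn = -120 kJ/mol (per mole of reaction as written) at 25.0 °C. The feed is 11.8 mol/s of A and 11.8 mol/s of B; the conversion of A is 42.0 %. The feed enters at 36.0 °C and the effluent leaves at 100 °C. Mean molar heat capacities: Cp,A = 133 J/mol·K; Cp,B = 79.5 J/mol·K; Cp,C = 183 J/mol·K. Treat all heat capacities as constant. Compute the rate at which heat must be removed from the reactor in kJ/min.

Q_out = 26700 kJ/min

Extent of reaction ξ = 0.420 × 11.8 = 4.956 mol/s
Reaction term: ξ·ΔH°_rxn = 4.956 × -120 = -594.72 kJ/s
Sensible, feed 36.0→25 °C: -27.582 kJ/s
Outlet flows (mol/s): A 6.844, B 6.844, C 4.956
Sensible, products 25→100 °C: 177.1 kJ/s
Q = ΔH = -445.21 kJ/s = -445.21 kW
Heat removed = 26712 kJ/min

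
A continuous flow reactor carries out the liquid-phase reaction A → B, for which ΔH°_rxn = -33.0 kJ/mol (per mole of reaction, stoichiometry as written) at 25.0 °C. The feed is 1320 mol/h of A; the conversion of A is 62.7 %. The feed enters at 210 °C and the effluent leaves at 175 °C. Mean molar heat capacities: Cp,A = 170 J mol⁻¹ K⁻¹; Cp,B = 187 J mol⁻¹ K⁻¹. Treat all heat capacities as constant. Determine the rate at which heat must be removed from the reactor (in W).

Extent of reaction ξ = 0.627 × 1320 = 827.64 mol/h
Reaction term: ξ·ΔH°_rxn = 827.64 × -33.0 = -27312 kJ/h
Sensible, feed 210→25 °C: -41514 kJ/h
Outlet flows (mol/h): A 492.36, B 827.64
Sensible, products 25→175 °C: 35770 kJ/h
Q = ΔH = -33056 kJ/h = -9.1821 kW
Heat removed = 9182.1 W

Q_out = 9180 W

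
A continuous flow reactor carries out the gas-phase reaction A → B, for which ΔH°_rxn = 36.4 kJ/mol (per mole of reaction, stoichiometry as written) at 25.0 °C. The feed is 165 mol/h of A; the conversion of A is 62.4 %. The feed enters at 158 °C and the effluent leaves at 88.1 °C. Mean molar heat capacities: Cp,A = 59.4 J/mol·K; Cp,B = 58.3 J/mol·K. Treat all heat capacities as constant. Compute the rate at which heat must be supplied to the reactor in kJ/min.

Extent of reaction ξ = 0.624 × 165 = 102.96 mol/h
Reaction term: ξ·ΔH°_rxn = 102.96 × 36.4 = 3747.7 kJ/h
Sensible, feed 158→25 °C: -1303.5 kJ/h
Outlet flows (mol/h): A 62.04, B 102.96
Sensible, products 25→88.1 °C: 611.3 kJ/h
Q = ΔH = 3055.5 kJ/h = 0.84875 kW
Heat supplied = 50.925 kJ/min

Q_in = 50.9 kJ/min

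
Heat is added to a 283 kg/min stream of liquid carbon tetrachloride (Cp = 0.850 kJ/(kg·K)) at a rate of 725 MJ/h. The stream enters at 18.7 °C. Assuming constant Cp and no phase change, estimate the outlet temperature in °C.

Q = 725 MJ/h = 12083 kJ/min
ΔT = Q/(ṁ·Cp) = 12083/(283×0.850) = 50.232 K
T_out = 18.7 + 50.232 = 68.932 °C

T_out = 68.9 °C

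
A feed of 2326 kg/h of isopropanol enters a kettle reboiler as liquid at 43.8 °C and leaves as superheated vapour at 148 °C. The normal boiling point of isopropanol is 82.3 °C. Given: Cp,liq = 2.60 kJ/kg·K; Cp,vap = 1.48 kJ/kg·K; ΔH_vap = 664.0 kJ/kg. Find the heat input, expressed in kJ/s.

Q = 557 kJ/s

liquid 43.8→82.3 °C: 100.1 kJ/kg
vaporisation at 82.3 °C: 664 kJ/kg
vapour 82.3→148 °C: 97.236 kJ/kg
Δh = 100.1 + 664 + 97.236 = 861.34 kJ/kg
Q = ṁ·Δh = 2326 kg/h × 861.34 kJ/kg = 2.0035e+06 kJ/h
|Q| = 556.52 kW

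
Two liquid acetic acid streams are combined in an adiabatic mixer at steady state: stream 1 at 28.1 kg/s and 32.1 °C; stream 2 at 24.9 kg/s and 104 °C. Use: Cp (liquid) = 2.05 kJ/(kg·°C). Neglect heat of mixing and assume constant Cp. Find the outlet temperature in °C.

T_out = 65.9 °C

Energy balance with Q = 0: Σ ṁᵢCp,ᵢ(T_out − Tᵢ) = 0
Σ ṁᵢCp,ᵢTᵢ = 28.1×2.05×32.1 + 24.9×2.05×104 = 7157.8
Σ ṁᵢCp,ᵢ = 28.1×2.05 + 24.9×2.05 = 108.65
T_out = 7157.8 / 108.65 = 65.879 °C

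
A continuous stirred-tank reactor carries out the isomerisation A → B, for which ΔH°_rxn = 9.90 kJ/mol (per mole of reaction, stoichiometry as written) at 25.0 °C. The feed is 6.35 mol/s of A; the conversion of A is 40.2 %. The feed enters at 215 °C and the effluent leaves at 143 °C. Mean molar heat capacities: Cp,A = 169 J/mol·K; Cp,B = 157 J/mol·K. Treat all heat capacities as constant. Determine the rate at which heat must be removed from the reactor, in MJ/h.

Extent of reaction ξ = 0.402 × 6.35 = 2.5527 mol/s
Reaction term: ξ·ΔH°_rxn = 2.5527 × 9.90 = 25.272 kJ/s
Sensible, feed 215→25 °C: -203.9 kJ/s
Outlet flows (mol/s): A 3.7973, B 2.5527
Sensible, products 25→143 °C: 123.02 kJ/s
Q = ΔH = -55.61 kJ/s = -55.61 kW
Heat removed = 200.19 MJ/h

Q_out = 200 MJ/h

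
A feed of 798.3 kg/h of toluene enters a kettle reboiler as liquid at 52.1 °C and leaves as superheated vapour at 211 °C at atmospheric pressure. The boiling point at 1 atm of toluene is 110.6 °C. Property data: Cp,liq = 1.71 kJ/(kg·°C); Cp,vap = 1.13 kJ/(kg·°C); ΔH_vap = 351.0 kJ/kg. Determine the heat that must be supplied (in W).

liquid 52.1→110.6 °C: 100.03 kJ/kg
vaporisation at 110.6 °C: 351 kJ/kg
vapour 110.6→211 °C: 113.45 kJ/kg
Δh = 100.03 + 351 + 113.45 = 564.49 kJ/kg
Q = ṁ·Δh = 798.3 kg/h × 564.49 kJ/kg = 450630 kJ/h
|Q| = 125.17 kW = 125170 W

Q = 125000 W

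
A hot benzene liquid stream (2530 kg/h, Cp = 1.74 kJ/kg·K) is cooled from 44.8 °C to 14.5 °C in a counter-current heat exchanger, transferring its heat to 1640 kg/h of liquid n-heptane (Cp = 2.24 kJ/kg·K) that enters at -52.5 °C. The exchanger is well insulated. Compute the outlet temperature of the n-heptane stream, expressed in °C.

T_c,out = -16.2 °C

Heat released by hot stream: Q = 2530 × 1.74 × (44.8 − 14.5) = 133390 kJ/h
Energy balance on cold side (adiabatic exchanger): Q = ṁ_c·Cp_c·(T_c,out − T_c,in)
T_c,out = -52.5 + 133390/(1640 × 2.24) = -16.19 °C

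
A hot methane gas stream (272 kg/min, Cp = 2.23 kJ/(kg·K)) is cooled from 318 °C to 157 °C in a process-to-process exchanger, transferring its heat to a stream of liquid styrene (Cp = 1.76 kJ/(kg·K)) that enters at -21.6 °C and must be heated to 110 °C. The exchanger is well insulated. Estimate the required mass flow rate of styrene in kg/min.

ṁ_c = 422 kg/min

Heat released by hot stream: Q = 272 × 2.23 × (318 − 157) = 97656 kJ/min
Energy balance on cold side (adiabatic exchanger): Q = ṁ_c·Cp_c·(T_c,out − T_c,in)
ṁ_c = 97656 / [1.76 × (110 − -21.6)] = 421.63 kg/min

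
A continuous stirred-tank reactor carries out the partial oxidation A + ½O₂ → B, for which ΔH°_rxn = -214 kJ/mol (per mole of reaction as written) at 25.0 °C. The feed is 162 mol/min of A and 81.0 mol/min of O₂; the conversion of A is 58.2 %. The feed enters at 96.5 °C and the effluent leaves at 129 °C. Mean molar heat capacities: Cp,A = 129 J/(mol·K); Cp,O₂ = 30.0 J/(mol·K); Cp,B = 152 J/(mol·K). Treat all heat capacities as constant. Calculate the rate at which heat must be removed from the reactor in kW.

Extent of reaction ξ = 0.582 × 162 = 94.284 mol/min
Reaction term: ξ·ΔH°_rxn = 94.284 × -214 = -20177 kJ/min
Sensible, feed 96.5→25 °C: -1668 kJ/min
Outlet flows (mol/min): A 67.716, O₂ 33.858, B 94.284
Sensible, products 25→129 °C: 2504.6 kJ/min
Q = ΔH = -19340 kJ/min = -322.34 kW
Heat removed = 322.34 kW

Q_out = 322 kW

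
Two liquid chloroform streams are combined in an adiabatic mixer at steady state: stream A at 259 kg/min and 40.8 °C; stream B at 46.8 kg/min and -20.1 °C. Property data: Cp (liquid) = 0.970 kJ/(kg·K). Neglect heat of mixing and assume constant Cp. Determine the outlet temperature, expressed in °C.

No heat crosses the boundary, so H_out = H_in.
Σ ṁᵢCp,ᵢTᵢ = 259×0.970×40.8 + 46.8×0.970×-20.1 = 9337.7
Σ ṁᵢCp,ᵢ = 259×0.970 + 46.8×0.970 = 296.63
T_out = 9337.7 / 296.63 = 31.48 °C

T_out = 31.5 °C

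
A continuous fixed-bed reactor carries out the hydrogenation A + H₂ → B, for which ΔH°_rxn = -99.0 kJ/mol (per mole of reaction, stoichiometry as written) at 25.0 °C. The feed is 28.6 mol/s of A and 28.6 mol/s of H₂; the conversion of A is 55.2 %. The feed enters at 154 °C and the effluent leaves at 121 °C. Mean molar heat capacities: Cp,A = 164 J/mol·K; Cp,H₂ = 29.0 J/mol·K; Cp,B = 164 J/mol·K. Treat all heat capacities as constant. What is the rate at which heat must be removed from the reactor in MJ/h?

Extent of reaction ξ = 0.552 × 28.6 = 15.787 mol/s
Reaction term: ξ·ΔH°_rxn = 15.787 × -99.0 = -1562.9 kJ/s
Sensible, feed 154→25 °C: -712.05 kJ/s
Outlet flows (mol/s): A 12.813, H₂ 12.813, B 15.787
Sensible, products 25→121 °C: 485.95 kJ/s
Q = ΔH = -1789 kJ/s = -1789 kW
Heat removed = 6440.5 MJ/h

Q_out = 6440 MJ/h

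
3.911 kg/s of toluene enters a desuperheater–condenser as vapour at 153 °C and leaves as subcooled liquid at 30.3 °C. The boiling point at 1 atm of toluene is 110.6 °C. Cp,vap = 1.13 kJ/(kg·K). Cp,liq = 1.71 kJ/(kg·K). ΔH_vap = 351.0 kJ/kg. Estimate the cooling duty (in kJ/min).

vapour 153→110.6 °C: -47.912 kJ/kg
condensation at 110.6 °C: -351 kJ/kg
liquid 110.6→30.3 °C: -137.31 kJ/kg
Δh = -47.912 + -351 + -137.31 = -536.23 kJ/kg
Q = ṁ·Δh = 3.911 kg/s × -536.23 kJ/kg = -2097.2 kJ/s
|Q| = 2097.2 kW = 125830 kJ/min

Q_c = 126000 kJ/min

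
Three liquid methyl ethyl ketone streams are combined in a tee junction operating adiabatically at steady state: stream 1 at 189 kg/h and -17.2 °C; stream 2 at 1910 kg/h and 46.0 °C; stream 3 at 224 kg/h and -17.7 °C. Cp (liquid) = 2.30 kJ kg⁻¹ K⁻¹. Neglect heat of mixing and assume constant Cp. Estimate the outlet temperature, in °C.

Energy balance with Q = 0: Σ ṁᵢCp,ᵢ(T_out − Tᵢ) = 0
T_out = Σ ṁᵢCp,ᵢTᵢ / Σ ṁᵢCp,ᵢ
      = 185480 / 5342.9 = 34.716 °C

T_out = 34.7 °C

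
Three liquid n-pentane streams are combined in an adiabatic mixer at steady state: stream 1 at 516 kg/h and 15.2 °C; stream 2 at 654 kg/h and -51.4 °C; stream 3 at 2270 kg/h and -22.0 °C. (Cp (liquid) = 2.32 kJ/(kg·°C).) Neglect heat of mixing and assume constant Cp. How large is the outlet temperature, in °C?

Adiabatic, steady state ⇒ Σ ṁᵢCp,ᵢ(T_out − Tᵢ) = 0
T_out = Σ ṁᵢCp,ᵢTᵢ / Σ ṁᵢCp,ᵢ
      = -175650 / 7980.8 = -22.009 °C

T_out = -22.0 °C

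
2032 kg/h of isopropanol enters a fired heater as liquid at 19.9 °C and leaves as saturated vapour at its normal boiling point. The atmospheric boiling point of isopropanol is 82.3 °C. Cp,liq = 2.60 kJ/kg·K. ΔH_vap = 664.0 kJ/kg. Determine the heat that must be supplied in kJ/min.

liquid 19.9→82.3 °C: 162.24 kJ/kg
vaporisation at 82.3 °C: 664 kJ/kg
Δh = 162.24 + 664 = 826.24 kJ/kg
Q = ṁ·Δh = 2032 kg/h × 826.24 kJ/kg = 1.6789e+06 kJ/h
|Q| = 466.37 kW = 27982 kJ/min

Q = 28000 kJ/min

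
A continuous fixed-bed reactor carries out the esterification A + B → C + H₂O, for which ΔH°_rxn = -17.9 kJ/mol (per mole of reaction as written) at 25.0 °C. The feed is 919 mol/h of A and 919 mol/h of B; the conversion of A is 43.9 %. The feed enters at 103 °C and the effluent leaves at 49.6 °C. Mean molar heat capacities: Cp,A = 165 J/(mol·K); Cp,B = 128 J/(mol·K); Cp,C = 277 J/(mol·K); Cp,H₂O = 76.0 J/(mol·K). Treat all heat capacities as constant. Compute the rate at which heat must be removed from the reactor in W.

Extent of reaction ξ = 0.439 × 919 = 403.44 mol/h
Reaction term: ξ·ΔH°_rxn = 403.44 × -17.9 = -7221.6 kJ/h
Sensible, feed 103→25 °C: -21003 kJ/h
Outlet flows (mol/h): A 515.56, B 515.56, C 403.44, H₂O 403.44
Sensible, products 25→49.6 °C: 7219.4 kJ/h
Q = ΔH = -21005 kJ/h = -5.8347 kW
Heat removed = 5834.7 W

Q_out = 5830 W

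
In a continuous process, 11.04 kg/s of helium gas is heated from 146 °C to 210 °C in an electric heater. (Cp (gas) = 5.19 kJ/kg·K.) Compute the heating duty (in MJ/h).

Q = 13200 MJ/h

Q = ṁ·Cp·ΔT = 11.04 × 5.19 × (210 − 146) = 3667 kJ/s
Heating duty = 13201 MJ/h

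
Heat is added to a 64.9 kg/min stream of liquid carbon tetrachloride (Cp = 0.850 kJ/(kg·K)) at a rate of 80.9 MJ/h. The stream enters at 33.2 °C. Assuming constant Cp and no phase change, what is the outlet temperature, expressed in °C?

T_out = 57.6 °C

Q = 80.9 MJ/h = 1348.3 kJ/min
ΔT = Q/(ṁ·Cp) = 1348.3/(64.9×0.850) = 24.442 K
T_out = 33.2 + 24.442 = 57.642 °C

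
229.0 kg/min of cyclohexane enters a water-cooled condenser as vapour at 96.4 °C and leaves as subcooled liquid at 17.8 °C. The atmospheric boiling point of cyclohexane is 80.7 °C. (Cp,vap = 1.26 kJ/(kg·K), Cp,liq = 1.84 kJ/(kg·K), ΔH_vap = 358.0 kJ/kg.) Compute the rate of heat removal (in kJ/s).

Q_c = 1880 kJ/s

vapour 96.4→80.7 °C: -19.782 kJ/kg
condensation at 80.7 °C: -358 kJ/kg
liquid 80.7→17.8 °C: -115.74 kJ/kg
Δh = -19.782 + -358 + -115.74 = -493.52 kJ/kg
Q = ṁ·Δh = 229.0 kg/min × -493.52 kJ/kg = -113020 kJ/min
|Q| = 1883.6 kW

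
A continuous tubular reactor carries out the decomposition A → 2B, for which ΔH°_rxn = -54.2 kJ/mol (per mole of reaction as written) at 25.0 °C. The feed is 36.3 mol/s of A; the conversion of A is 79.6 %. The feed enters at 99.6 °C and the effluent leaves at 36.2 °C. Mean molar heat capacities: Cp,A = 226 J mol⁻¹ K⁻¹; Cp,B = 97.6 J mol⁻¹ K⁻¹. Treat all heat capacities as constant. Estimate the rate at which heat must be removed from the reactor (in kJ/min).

Q_out = 126000 kJ/min

Extent of reaction ξ = 0.796 × 36.3 = 28.895 mol/s
Reaction term: ξ·ΔH°_rxn = 28.895 × -54.2 = -1566.1 kJ/s
Sensible, feed 99.6→25 °C: -612 kJ/s
Outlet flows (mol/s): A 7.4052, B 57.79
Sensible, products 25→36.2 °C: 81.915 kJ/s
Q = ΔH = -2096.2 kJ/s = -2096.2 kW
Heat removed = 125770 kJ/min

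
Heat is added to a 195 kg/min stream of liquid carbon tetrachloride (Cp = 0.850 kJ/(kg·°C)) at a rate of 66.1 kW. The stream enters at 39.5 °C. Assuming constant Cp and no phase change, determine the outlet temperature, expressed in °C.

T_out = 63.4 °C

Q = 66.1 kW = 3966 kJ/min
ΔT = Q/(ṁ·Cp) = 3966/(195×0.850) = 23.928 K
T_out = 39.5 + 23.928 = 63.428 °C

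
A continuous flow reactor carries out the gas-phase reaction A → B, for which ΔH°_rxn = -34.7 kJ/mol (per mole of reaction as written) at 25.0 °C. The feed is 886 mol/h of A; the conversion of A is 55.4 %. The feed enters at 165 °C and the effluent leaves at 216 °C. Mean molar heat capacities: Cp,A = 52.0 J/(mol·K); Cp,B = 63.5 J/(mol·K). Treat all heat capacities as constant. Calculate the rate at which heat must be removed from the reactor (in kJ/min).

Extent of reaction ξ = 0.554 × 886 = 490.84 mol/h
Reaction term: ξ·ΔH°_rxn = 490.84 × -34.7 = -17032 kJ/h
Sensible, feed 165→25 °C: -6450.1 kJ/h
Outlet flows (mol/h): A 395.16, B 490.84
Sensible, products 25→216 °C: 9877.9 kJ/h
Q = ΔH = -13604 kJ/h = -3.779 kW
Heat removed = 226.74 kJ/min

Q_out = 227 kJ/min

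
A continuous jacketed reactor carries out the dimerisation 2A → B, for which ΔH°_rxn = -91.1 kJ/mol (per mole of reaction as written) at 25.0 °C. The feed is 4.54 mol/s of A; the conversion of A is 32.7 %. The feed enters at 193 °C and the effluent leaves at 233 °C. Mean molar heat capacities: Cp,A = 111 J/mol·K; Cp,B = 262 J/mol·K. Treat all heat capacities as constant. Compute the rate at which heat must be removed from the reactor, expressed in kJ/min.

Q_out = 2480 kJ/min

Extent of reaction ξ = 0.327 × 4.54 / 2 = 0.74229 mol/s
Reaction term: ξ·ΔH°_rxn = 0.74229 × -91.1 = -67.623 kJ/s
Sensible, feed 193→25 °C: -84.662 kJ/s
Outlet flows (mol/s): A 3.0554, B 0.74229
Sensible, products 25→233 °C: 111 kJ/s
Q = ΔH = -41.289 kJ/s = -41.289 kW
Heat removed = 2477.3 kJ/min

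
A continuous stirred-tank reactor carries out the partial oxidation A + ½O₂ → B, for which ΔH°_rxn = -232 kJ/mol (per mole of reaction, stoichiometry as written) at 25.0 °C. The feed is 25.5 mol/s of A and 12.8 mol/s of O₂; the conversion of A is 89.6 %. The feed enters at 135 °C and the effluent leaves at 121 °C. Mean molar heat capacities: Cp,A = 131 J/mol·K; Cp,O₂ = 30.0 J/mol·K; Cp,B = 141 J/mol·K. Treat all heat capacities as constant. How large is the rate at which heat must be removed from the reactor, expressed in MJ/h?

Q_out = 19300 MJ/h

Extent of reaction ξ = 0.896 × 25.5 = 22.848 mol/s
Reaction term: ξ·ΔH°_rxn = 22.848 × -232 = -5300.7 kJ/s
Sensible, feed 135→25 °C: -409.69 kJ/s
Outlet flows (mol/s): A 2.652, O₂ 1.376, B 22.848
Sensible, products 25→121 °C: 346.58 kJ/s
Q = ΔH = -5363.8 kJ/s = -5363.8 kW
Heat removed = 19310 MJ/h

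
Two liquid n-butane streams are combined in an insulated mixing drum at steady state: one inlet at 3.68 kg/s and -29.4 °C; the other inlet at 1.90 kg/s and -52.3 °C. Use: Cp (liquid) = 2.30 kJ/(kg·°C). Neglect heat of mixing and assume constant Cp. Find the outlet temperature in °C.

T_out = -37.2 °C

Adiabatic, steady state ⇒ Σ ṁᵢCp,ᵢ(T_out − Tᵢ) = 0
Σ ṁᵢCp,ᵢTᵢ = 3.68×2.30×-29.4 + 1.90×2.30×-52.3 = -477.39
Σ ṁᵢCp,ᵢ = 3.68×2.30 + 1.90×2.30 = 12.834
T_out = -477.39 / 12.834 = -37.197 °C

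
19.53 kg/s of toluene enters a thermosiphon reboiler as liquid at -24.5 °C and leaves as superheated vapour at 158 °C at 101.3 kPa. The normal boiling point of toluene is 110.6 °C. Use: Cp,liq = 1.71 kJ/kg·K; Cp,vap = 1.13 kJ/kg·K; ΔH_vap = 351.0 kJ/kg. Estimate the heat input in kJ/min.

liquid -24.5→110.6 °C: 231.02 kJ/kg
vaporisation at 110.6 °C: 351 kJ/kg
vapour 110.6→158 °C: 53.562 kJ/kg
Δh = 231.02 + 351 + 53.562 = 635.58 kJ/kg
Q = ṁ·Δh = 19.53 kg/s × 635.58 kJ/kg = 12413 kJ/s
|Q| = 12413 kW = 744780 kJ/min

Q = 745000 kJ/min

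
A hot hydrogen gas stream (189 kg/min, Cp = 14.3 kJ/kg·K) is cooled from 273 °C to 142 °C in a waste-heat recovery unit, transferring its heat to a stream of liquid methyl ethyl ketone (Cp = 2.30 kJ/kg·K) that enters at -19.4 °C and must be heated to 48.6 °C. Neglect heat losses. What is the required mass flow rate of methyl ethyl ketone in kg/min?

ṁ_c = 2260 kg/min

Heat released by hot stream: Q = 189 × 14.3 × (273 − 142) = 354050 kJ/min
Energy balance on cold side (adiabatic exchanger): Q = ṁ_c·Cp_c·(T_c,out − T_c,in)
ṁ_c = 354050 / [2.30 × (48.6 − -19.4)] = 2263.8 kg/min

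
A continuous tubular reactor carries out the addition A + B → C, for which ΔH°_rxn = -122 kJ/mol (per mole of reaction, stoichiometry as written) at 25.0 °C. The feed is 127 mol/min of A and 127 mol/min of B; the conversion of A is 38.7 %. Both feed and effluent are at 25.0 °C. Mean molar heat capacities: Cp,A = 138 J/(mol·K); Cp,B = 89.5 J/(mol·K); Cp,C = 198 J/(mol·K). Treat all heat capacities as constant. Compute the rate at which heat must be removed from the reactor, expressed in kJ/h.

Extent of reaction ξ = 0.387 × 127 = 49.149 mol/min
Reaction term: ξ·ΔH°_rxn = 49.149 × -122 = -5996.2 kJ/min
Q = ΔH = -5996.2 kJ/min = -99.936 kW
Heat removed = 359770 kJ/h

Q_out = 360000 kJ/h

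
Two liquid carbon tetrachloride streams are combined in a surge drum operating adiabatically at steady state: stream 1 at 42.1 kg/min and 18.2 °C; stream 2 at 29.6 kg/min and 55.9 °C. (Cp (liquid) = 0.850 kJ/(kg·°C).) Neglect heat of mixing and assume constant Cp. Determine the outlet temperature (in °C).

Energy balance with Q = 0: Σ ṁᵢCp,ᵢ(T_out − Tᵢ) = 0
T_out = Σ ṁᵢCp,ᵢTᵢ / Σ ṁᵢCp,ᵢ
      = 2057.7 / 60.945 = 33.764 °C

T_out = 33.8 °C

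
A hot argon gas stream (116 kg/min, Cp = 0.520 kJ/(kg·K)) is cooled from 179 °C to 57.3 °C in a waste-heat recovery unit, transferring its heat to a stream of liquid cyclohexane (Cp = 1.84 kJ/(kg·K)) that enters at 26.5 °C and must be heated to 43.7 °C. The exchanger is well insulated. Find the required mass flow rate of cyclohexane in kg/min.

ṁ_c = 232 kg/min

Heat released by hot stream: Q = 116 × 0.520 × (179 − 57.3) = 7340.9 kJ/min
Energy balance on cold side (adiabatic exchanger): Q = ṁ_c·Cp_c·(T_c,out − T_c,in)
ṁ_c = 7340.9 / [1.84 × (43.7 − 26.5)] = 231.96 kg/min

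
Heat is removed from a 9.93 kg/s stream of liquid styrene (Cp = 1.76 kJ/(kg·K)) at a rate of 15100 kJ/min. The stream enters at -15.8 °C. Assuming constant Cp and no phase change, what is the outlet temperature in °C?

Q = 15100 kJ/min = 251.67 kJ/s
ΔT = Q/(ṁ·Cp) = 251.67/(9.93×1.76) = 14.4 K
T_out = -15.8 − 14.4 = -30.2 °C

T_out = -30.2 °C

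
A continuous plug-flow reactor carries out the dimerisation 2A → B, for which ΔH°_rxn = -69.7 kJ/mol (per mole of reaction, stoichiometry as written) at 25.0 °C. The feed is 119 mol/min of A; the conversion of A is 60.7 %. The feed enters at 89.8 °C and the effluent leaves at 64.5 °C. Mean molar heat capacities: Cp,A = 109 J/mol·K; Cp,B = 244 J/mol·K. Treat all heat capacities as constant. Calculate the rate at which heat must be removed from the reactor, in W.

Extent of reaction ξ = 0.607 × 119 / 2 = 36.117 mol/min
Reaction term: ξ·ΔH°_rxn = 36.117 × -69.7 = -2517.3 kJ/min
Sensible, feed 89.8→25 °C: -840.52 kJ/min
Outlet flows (mol/min): A 46.767, B 36.117
Sensible, products 25→64.5 °C: 549.45 kJ/min
Q = ΔH = -2808.4 kJ/min = -46.807 kW
Heat removed = 46807 W

Q_out = 46800 W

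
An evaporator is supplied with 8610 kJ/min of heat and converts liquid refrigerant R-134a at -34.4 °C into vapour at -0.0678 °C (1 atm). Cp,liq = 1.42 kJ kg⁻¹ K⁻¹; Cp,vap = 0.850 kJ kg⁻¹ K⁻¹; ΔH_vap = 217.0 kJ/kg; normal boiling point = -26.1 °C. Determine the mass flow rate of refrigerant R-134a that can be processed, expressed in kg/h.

ṁ = 2060 kg/h

Δh = 1.42×(-26.1−-34.4) + 217.0 + 0.850×(-0.0678−-26.1) = 250.91 kJ/kg
Q = 8610 kJ/min = 143.5 kJ/s = 516600 kJ/h
ṁ = Q/Δh = 516600 / 250.91 = 2058.9 kg/h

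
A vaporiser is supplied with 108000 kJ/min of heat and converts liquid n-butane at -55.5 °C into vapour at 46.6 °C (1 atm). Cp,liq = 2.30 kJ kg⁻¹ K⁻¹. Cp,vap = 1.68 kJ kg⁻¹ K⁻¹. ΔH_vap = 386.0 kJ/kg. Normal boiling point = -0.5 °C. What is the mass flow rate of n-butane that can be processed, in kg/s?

Δh = 2.30×(-0.5−-55.5) + 386.0 + 1.68×(46.6−-0.5) = 591.63 kJ/kg
Q = 108000 kJ/min = 1800 kJ/s = 1800 kJ/s
ṁ = Q/Δh = 1800 / 591.63 = 3.0425 kg/s

ṁ = 3.04 kg/s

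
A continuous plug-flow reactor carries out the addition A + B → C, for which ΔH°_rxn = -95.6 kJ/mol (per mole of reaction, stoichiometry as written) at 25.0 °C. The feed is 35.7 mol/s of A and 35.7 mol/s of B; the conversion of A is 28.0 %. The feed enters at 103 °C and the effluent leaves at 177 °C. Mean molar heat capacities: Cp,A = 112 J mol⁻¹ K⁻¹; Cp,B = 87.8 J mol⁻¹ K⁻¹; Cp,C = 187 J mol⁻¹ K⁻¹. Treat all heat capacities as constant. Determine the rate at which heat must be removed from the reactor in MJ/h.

Extent of reaction ξ = 0.280 × 35.7 = 9.996 mol/s
Reaction term: ξ·ΔH°_rxn = 9.996 × -95.6 = -955.62 kJ/s
Sensible, feed 103→25 °C: -556.36 kJ/s
Outlet flows (mol/s): A 25.704, B 25.704, C 9.996
Sensible, products 25→177 °C: 1064.7 kJ/s
Q = ΔH = -447.23 kJ/s = -447.23 kW
Heat removed = 1610 MJ/h

Q_out = 1610 MJ/h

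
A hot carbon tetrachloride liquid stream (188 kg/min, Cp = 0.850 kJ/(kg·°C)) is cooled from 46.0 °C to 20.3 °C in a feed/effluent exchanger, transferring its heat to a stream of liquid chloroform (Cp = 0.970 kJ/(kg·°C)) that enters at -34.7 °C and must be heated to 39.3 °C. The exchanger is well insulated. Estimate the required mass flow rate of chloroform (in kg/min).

Heat released by hot stream: Q = 188 × 0.850 × (46.0 − 20.3) = 4106.9 kJ/min
Energy balance on cold side (adiabatic exchanger): Q = ṁ_c·Cp_c·(T_c,out − T_c,in)
ṁ_c = 4106.9 / [0.970 × (39.3 − -34.7)] = 57.215 kg/min

ṁ_c = 57.2 kg/min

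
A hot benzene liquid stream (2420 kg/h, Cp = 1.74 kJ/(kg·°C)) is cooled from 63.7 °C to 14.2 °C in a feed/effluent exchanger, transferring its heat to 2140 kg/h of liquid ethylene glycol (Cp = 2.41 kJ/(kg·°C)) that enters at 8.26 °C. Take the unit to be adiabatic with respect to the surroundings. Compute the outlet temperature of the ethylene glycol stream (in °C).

Heat released by hot stream: Q = 2420 × 1.74 × (63.7 − 14.2) = 208430 kJ/h
Energy balance on cold side (adiabatic exchanger): Q = ṁ_c·Cp_c·(T_c,out − T_c,in)
T_c,out = 8.26 + 208430/(2140 × 2.41) = 48.675 °C

T_c,out = 48.7 °C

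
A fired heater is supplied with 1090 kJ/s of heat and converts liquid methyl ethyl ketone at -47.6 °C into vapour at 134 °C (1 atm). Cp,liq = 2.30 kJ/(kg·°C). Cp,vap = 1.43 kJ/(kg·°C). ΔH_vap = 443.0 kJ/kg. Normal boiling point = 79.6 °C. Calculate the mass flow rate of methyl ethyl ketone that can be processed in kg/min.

Δh = 2.30×(79.6−-47.6) + 443.0 + 1.43×(134−79.6) = 813.35 kJ/kg
Q = 1090 kJ/s = 1090 kJ/s = 65400 kJ/min
ṁ = Q/Δh = 65400 / 813.35 = 80.408 kg/min

ṁ = 80.4 kg/min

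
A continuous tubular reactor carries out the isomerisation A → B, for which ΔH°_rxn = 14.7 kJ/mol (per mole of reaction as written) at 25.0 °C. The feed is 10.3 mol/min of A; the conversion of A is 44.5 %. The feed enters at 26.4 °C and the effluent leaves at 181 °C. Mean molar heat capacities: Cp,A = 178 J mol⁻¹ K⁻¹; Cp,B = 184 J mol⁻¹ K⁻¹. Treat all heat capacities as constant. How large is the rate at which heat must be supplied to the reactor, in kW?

Extent of reaction ξ = 0.445 × 10.3 = 4.5835 mol/min
Reaction term: ξ·ΔH°_rxn = 4.5835 × 14.7 = 67.377 kJ/min
Sensible, feed 26.4→25 °C: -2.5668 kJ/min
Outlet flows (mol/min): A 5.7165, B 4.5835
Sensible, products 25→181 °C: 290.3 kJ/min
Q = ΔH = 355.11 kJ/min = 5.9185 kW
Heat supplied = 5.9185 kW

Q_in = 5.92 kW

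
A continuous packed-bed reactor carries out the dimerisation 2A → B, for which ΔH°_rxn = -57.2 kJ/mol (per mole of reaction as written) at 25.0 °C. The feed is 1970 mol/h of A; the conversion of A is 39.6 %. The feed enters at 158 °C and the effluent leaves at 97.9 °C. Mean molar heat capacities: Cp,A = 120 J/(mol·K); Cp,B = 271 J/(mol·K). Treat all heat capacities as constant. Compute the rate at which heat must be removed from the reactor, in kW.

Q_out = 9.90 kW

Extent of reaction ξ = 0.396 × 1970 / 2 = 390.06 mol/h
Reaction term: ξ·ΔH°_rxn = 390.06 × -57.2 = -22311 kJ/h
Sensible, feed 158→25 °C: -31441 kJ/h
Outlet flows (mol/h): A 1189.9, B 390.06
Sensible, products 25→97.9 °C: 18115 kJ/h
Q = ΔH = -35638 kJ/h = -9.8993 kW
Heat removed = 9.8993 kW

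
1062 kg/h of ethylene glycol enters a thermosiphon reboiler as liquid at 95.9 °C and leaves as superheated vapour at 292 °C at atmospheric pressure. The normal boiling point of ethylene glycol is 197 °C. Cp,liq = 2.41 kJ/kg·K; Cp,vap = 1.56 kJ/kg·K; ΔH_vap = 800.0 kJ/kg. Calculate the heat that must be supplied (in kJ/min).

Q = 21100 kJ/min

liquid 95.9→197 °C: 243.65 kJ/kg
vaporisation at 197 °C: 800 kJ/kg
vapour 197→292 °C: 148.2 kJ/kg
Δh = 243.65 + 800 + 148.2 = 1191.9 kJ/kg
Q = ṁ·Δh = 1062 kg/h × 1191.9 kJ/kg = 1.2657e+06 kJ/h
|Q| = 351.6 kW = 21096 kJ/min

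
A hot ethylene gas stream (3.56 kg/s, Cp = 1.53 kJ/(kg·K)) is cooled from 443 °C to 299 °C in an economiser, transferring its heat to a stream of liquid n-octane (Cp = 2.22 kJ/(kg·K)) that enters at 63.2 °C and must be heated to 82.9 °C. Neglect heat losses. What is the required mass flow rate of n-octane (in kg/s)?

Heat released by hot stream: Q = 3.56 × 1.53 × (443 − 299) = 784.34 kJ/s
Energy balance on cold side (adiabatic exchanger): Q = ṁ_c·Cp_c·(T_c,out − T_c,in)
ṁ_c = 784.34 / [2.22 × (82.9 − 63.2)] = 17.934 kg/s

ṁ_c = 17.9 kg/s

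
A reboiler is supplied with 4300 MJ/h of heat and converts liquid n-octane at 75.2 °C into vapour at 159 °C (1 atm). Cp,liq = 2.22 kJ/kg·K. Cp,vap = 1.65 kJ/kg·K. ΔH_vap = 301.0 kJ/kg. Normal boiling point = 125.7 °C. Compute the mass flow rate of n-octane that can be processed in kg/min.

Δh = 2.22×(125.7−75.2) + 301.0 + 1.65×(159−125.7) = 468.06 kJ/kg
Q = 4300 MJ/h = 1194.4 kJ/s = 71667 kJ/min
ṁ = Q/Δh = 71667 / 468.06 = 153.12 kg/min

ṁ = 153 kg/min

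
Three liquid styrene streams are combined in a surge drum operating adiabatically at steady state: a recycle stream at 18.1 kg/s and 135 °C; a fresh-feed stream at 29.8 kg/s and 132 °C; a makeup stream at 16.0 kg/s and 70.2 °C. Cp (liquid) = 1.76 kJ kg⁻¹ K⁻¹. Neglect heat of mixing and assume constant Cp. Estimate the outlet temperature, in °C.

T_out = 117 °C

No heat crosses the boundary, so H_out = H_in.
Σ ṁᵢCp,ᵢTᵢ = 18.1×1.76×135 + 29.8×1.76×132 + 16.0×1.76×70.2 = 13201
Σ ṁᵢCp,ᵢ = 18.1×1.76 + 29.8×1.76 + 16.0×1.76 = 112.46
T_out = 13201 / 112.46 = 117.38 °C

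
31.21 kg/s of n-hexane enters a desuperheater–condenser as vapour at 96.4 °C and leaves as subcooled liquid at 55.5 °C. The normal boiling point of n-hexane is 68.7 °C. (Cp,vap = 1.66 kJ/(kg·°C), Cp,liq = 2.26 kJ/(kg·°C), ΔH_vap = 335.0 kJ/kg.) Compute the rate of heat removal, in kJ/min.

vapour 96.4→68.7 °C: -45.982 kJ/kg
condensation at 68.7 °C: -335 kJ/kg
liquid 68.7→55.5 °C: -29.832 kJ/kg
Δh = -45.982 + -335 + -29.832 = -410.81 kJ/kg
Q = ṁ·Δh = 31.21 kg/s × -410.81 kJ/kg = -12822 kJ/s
|Q| = 12822 kW = 769290 kJ/min

Q_c = 769000 kJ/min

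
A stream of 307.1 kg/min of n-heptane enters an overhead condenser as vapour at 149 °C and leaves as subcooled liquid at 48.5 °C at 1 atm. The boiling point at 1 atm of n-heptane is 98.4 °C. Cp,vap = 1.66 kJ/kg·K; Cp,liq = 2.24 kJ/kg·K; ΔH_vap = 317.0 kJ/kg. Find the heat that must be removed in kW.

vapour 149→98.4 °C: -83.996 kJ/kg
condensation at 98.4 °C: -317 kJ/kg
liquid 98.4→48.5 °C: -111.78 kJ/kg
Δh = -83.996 + -317 + -111.78 = -512.77 kJ/kg
Q = ṁ·Δh = 307.1 kg/min × -512.77 kJ/kg = -157470 kJ/min
|Q| = 2624.5 kW

Q_c = 2620 kW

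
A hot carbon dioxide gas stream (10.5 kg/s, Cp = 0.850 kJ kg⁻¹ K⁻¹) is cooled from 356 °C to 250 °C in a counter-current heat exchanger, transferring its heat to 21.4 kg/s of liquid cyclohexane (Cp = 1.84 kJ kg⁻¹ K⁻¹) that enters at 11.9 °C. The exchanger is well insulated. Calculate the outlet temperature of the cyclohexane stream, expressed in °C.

Heat released by hot stream: Q = 10.5 × 0.850 × (356 − 250) = 946.05 kJ/s
Energy balance on cold side (adiabatic exchanger): Q = ṁ_c·Cp_c·(T_c,out − T_c,in)
T_c,out = 11.9 + 946.05/(21.4 × 1.84) = 35.926 °C

T_c,out = 35.9 °C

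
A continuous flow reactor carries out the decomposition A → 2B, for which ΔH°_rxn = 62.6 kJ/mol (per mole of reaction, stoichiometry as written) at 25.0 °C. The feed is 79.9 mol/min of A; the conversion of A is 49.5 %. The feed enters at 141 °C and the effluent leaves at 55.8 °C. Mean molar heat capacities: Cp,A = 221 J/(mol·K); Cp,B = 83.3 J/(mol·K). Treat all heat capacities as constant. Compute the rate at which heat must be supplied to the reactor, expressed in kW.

Extent of reaction ξ = 0.495 × 79.9 = 39.55 mol/min
Reaction term: ξ·ΔH°_rxn = 39.55 × 62.6 = 2475.9 kJ/min
Sensible, feed 141→25 °C: -2048.3 kJ/min
Outlet flows (mol/min): A 40.35, B 79.101
Sensible, products 25→55.8 °C: 477.6 kJ/min
Q = ΔH = 905.14 kJ/min = 15.086 kW
Heat supplied = 15.086 kW

Q_in = 15.1 kW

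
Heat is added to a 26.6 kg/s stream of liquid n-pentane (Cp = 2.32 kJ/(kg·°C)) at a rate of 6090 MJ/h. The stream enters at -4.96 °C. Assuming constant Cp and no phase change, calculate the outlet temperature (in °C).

T_out = 22.5 °C

Q = 6090 MJ/h = 1691.7 kJ/s
ΔT = Q/(ṁ·Cp) = 1691.7/(26.6×2.32) = 27.412 K
T_out = -4.96 + 27.412 = 22.452 °C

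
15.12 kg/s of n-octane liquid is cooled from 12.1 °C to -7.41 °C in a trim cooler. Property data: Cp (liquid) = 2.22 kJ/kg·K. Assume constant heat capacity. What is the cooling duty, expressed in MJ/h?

Q = ṁ·Cp·ΔT = 15.12 × 2.22 × (-7.41 − 12.1) = -654.88 kJ/s
Cooling duty = 2357.6 MJ/h

Q_c = 2360 MJ/h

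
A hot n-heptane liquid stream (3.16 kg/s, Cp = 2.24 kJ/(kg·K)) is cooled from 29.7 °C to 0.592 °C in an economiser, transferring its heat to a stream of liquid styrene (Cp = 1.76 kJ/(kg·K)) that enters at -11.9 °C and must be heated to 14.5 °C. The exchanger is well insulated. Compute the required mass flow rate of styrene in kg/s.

ṁ_c = 4.43 kg/s

Heat released by hot stream: Q = 3.16 × 2.24 × (29.7 − 0.592) = 206.04 kJ/s
Energy balance on cold side (adiabatic exchanger): Q = ṁ_c·Cp_c·(T_c,out − T_c,in)
ṁ_c = 206.04 / [1.76 × (14.5 − -11.9)] = 4.4344 kg/s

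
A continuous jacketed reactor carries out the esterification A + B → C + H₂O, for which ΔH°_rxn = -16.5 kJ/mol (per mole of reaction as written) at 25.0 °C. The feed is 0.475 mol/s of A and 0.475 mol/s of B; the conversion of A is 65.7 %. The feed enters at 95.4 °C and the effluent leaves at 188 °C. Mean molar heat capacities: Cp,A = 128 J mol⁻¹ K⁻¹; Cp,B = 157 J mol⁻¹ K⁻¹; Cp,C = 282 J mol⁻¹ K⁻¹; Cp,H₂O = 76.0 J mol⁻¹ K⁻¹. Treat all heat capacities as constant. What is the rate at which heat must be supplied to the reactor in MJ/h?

Q_in = 40.0 MJ/h

Extent of reaction ξ = 0.657 × 0.475 = 0.31207 mol/s
Reaction term: ξ·ΔH°_rxn = 0.31207 × -16.5 = -5.1492 kJ/s
Sensible, feed 95.4→25 °C: -9.5304 kJ/s
Outlet flows (mol/s): A 0.16292, B 0.16292, C 0.31207, H₂O 0.31207
Sensible, products 25→188 °C: 25.78 kJ/s
Q = ΔH = 11.1 kJ/s = 11.1 kW
Heat supplied = 39.96 MJ/h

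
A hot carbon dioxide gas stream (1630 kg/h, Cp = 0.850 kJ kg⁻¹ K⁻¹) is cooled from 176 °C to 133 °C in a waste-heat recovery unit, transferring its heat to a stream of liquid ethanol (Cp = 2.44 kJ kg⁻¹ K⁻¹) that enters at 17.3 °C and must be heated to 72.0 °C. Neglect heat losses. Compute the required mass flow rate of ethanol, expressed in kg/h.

ṁ_c = 446 kg/h

Heat released by hot stream: Q = 1630 × 0.850 × (176 − 133) = 59576 kJ/h
Energy balance on cold side (adiabatic exchanger): Q = ṁ_c·Cp_c·(T_c,out − T_c,in)
ṁ_c = 59576 / [2.44 × (72.0 − 17.3)] = 446.37 kg/h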